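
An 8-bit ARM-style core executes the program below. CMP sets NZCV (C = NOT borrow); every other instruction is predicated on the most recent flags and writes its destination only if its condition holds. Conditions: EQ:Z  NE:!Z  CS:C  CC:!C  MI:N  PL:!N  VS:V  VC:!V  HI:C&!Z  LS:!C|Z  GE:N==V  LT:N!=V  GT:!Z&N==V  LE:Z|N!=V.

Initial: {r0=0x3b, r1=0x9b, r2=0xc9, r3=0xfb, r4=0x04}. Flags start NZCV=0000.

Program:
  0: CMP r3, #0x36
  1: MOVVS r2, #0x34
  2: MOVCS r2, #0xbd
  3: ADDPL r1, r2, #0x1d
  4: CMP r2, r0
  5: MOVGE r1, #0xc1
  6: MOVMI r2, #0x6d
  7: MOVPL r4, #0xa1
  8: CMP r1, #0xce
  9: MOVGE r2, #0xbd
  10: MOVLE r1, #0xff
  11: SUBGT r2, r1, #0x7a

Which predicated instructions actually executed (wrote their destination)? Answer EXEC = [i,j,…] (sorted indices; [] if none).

[0] flags=1010 → (cmp)
[1] flags=1010 VS?F → skip
[2] flags=1010 CS?T → r2=0xbd
[3] flags=1010 PL?F → skip
[4] flags=1010 → (cmp)
[5] flags=1010 GE?F → skip
[6] flags=1010 MI?T → r2=0x6d
[7] flags=1010 PL?F → skip
[8] flags=1000 → (cmp)
[9] flags=1000 GE?F → skip
[10] flags=1000 LE?T → r1=0xff
[11] flags=1000 GT?F → skip

EXEC = [2,6,10]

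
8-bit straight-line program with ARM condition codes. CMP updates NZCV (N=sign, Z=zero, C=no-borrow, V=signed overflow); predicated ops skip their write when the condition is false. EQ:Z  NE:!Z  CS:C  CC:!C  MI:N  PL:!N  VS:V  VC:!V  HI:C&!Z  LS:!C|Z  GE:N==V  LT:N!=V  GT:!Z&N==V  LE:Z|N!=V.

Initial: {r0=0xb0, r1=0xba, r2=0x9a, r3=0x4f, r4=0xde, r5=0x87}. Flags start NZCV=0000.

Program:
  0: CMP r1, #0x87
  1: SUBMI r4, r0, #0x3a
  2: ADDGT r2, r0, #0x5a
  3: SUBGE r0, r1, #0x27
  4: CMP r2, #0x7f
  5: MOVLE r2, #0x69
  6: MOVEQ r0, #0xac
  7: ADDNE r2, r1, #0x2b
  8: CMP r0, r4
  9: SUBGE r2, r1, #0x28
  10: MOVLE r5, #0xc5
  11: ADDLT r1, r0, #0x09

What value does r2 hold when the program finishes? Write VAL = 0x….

VAL = 0xe5

0: ✓ CMP  NZCV=0010
1: · SUBMI
2: ✓ ADDGT  r2←0x0a
3: ✓ SUBGE  r0←0x93
4: ✓ CMP  NZCV=1000
5: ✓ MOVLE  r2←0x69
6: · MOVEQ
7: ✓ ADDNE  r2←0xe5
8: ✓ CMP  NZCV=1000
9: · SUBGE
10: ✓ MOVLE  r5←0xc5
11: ✓ ADDLT  r1←0x9c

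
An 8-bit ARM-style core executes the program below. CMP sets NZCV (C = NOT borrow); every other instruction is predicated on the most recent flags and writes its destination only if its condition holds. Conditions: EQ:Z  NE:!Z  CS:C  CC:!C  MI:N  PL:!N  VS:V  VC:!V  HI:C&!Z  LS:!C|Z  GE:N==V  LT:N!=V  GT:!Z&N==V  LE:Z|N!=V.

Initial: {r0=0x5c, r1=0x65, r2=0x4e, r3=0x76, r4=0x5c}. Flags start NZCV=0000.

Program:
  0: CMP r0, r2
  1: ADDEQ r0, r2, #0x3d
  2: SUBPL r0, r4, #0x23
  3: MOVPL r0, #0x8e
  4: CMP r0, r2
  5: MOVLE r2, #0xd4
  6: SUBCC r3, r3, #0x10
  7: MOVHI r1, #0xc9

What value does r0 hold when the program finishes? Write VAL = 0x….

VAL = 0x8e

[0] flags=0010 → (cmp)
[1] flags=0010 EQ?F → skip
[2] flags=0010 PL?T → r0=0x39
[3] flags=0010 PL?T → r0=0x8e
[4] flags=0011 → (cmp)
[5] flags=0011 LE?T → r2=0xd4
[6] flags=0011 CC?F → skip
[7] flags=0011 HI?T → r1=0xc9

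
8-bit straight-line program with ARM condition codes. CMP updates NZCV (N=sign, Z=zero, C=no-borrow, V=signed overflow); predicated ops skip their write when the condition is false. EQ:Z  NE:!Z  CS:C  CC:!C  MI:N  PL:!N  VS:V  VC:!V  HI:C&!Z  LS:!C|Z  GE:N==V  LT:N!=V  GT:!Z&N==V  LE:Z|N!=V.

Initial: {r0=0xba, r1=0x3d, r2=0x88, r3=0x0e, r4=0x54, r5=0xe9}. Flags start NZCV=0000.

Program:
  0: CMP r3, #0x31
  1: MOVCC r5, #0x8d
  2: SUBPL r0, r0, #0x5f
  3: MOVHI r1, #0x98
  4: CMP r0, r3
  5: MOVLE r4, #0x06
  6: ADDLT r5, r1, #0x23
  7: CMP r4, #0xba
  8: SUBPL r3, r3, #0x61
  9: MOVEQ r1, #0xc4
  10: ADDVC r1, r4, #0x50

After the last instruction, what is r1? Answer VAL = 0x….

VAL = 0x56

[0] flags=1000 → (cmp)
[1] flags=1000 CC?T → r5=0x8d
[2] flags=1000 PL?F → skip
[3] flags=1000 HI?F → skip
[4] flags=1010 → (cmp)
[5] flags=1010 LE?T → r4=0x06
[6] flags=1010 LT?T → r5=0x60
[7] flags=0000 → (cmp)
[8] flags=0000 PL?T → r3=0xad
[9] flags=0000 EQ?F → skip
[10] flags=0000 VC?T → r1=0x56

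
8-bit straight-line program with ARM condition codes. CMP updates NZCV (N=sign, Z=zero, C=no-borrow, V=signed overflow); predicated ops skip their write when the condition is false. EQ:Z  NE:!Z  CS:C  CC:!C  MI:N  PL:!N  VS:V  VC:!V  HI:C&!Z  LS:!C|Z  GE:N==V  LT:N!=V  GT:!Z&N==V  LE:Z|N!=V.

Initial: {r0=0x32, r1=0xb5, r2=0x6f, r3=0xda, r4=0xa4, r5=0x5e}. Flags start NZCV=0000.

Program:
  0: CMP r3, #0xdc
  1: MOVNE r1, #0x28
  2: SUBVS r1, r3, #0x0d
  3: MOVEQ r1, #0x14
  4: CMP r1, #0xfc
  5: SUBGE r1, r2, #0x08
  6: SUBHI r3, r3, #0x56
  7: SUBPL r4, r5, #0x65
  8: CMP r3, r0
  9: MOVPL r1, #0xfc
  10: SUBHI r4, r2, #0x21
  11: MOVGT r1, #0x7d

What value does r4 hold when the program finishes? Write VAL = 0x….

VAL = 0x4e

0: ✓ CMP  NZCV=1000
1: ✓ MOVNE  r1←0x28
2: · SUBVS
3: · MOVEQ
4: ✓ CMP  NZCV=0000
5: ✓ SUBGE  r1←0x67
6: · SUBHI
7: ✓ SUBPL  r4←0xf9
8: ✓ CMP  NZCV=1010
9: · MOVPL
10: ✓ SUBHI  r4←0x4e
11: · MOVGT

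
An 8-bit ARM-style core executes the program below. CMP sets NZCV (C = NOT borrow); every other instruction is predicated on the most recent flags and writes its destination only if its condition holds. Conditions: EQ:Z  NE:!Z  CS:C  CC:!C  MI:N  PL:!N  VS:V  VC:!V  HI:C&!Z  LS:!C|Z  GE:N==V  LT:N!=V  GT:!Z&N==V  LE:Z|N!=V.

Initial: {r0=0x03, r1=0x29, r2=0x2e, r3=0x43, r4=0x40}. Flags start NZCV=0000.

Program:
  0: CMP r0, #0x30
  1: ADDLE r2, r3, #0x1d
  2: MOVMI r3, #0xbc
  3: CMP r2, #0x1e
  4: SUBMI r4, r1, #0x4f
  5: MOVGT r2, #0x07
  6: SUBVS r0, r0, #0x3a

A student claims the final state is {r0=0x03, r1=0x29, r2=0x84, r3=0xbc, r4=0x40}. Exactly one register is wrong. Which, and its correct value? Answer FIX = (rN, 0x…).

0: ✓ CMP  NZCV=1000
1: ✓ ADDLE  r2←0x60
2: ✓ MOVMI  r3←0xbc
3: ✓ CMP  NZCV=0010
4: · SUBMI
5: ✓ MOVGT  r2←0x07
6: · SUBVS

FIX = (r2, 0x07)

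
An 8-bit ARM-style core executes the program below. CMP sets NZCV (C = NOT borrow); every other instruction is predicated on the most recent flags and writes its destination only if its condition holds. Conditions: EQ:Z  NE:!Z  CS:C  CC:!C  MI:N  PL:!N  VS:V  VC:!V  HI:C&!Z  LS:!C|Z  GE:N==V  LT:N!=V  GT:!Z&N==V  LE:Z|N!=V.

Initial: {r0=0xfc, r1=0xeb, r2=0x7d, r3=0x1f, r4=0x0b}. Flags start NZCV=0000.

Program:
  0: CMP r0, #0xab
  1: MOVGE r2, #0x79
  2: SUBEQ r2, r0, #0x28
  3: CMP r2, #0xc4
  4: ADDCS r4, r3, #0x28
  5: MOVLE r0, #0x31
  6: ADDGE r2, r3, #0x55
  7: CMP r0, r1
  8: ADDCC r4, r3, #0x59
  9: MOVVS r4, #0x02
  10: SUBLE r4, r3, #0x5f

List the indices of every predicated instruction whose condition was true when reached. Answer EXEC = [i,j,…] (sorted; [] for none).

EXEC = [1,6]

[0] flags=0010 → (cmp)
[1] flags=0010 GE?T → r2=0x79
[2] flags=0010 EQ?F → skip
[3] flags=1001 → (cmp)
[4] flags=1001 CS?F → skip
[5] flags=1001 LE?F → skip
[6] flags=1001 GE?T → r2=0x74
[7] flags=0010 → (cmp)
[8] flags=0010 CC?F → skip
[9] flags=0010 VS?F → skip
[10] flags=0010 LE?F → skip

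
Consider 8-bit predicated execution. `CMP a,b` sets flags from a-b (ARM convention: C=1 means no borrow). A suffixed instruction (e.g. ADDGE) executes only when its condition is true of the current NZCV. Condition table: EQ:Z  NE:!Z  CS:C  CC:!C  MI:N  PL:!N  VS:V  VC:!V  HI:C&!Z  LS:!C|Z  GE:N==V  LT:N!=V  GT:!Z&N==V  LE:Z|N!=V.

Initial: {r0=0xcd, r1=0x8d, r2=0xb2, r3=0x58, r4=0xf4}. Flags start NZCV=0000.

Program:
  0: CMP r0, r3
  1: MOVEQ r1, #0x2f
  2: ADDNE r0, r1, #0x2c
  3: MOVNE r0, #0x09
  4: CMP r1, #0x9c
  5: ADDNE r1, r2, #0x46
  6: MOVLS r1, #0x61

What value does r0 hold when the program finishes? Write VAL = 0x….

[0] flags=0011 → (cmp)
[1] flags=0011 EQ?F → skip
[2] flags=0011 NE?T → r0=0xb9
[3] flags=0011 NE?T → r0=0x09
[4] flags=1000 → (cmp)
[5] flags=1000 NE?T → r1=0xf8
[6] flags=1000 LS?T → r1=0x61

VAL = 0x09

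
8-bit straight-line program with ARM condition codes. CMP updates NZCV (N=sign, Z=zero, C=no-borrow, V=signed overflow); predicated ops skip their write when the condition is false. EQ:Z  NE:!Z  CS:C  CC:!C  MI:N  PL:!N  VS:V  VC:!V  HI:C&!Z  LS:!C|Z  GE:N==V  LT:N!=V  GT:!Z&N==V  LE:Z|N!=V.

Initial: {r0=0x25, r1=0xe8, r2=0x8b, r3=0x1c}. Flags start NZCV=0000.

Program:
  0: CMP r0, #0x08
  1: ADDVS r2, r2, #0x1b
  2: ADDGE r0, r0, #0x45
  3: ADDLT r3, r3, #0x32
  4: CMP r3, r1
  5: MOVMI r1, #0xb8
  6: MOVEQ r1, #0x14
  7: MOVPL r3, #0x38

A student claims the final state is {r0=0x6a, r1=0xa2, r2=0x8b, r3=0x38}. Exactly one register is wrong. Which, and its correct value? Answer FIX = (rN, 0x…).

[0] flags=0010 → (cmp)
[1] flags=0010 VS?F → skip
[2] flags=0010 GE?T → r0=0x6a
[3] flags=0010 LT?F → skip
[4] flags=0000 → (cmp)
[5] flags=0000 MI?F → skip
[6] flags=0000 EQ?F → skip
[7] flags=0000 PL?T → r3=0x38

FIX = (r1, 0xe8)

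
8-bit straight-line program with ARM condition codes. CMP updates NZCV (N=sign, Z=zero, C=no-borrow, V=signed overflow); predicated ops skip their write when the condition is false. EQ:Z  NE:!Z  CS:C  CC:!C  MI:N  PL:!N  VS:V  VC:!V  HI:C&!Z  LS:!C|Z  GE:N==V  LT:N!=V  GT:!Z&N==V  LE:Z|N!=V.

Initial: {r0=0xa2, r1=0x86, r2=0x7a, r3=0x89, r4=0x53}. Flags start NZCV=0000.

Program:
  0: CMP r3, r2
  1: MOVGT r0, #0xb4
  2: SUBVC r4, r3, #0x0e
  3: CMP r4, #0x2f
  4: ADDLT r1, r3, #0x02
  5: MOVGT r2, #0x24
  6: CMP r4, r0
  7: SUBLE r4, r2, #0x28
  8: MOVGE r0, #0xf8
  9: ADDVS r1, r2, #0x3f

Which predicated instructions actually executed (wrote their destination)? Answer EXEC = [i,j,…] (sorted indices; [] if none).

0: ✓ CMP  NZCV=0011
1: · MOVGT
2: · SUBVC
3: ✓ CMP  NZCV=0010
4: · ADDLT
5: ✓ MOVGT  r2←0x24
6: ✓ CMP  NZCV=1001
7: · SUBLE
8: ✓ MOVGE  r0←0xf8
9: ✓ ADDVS  r1←0x63

EXEC = [5,8,9]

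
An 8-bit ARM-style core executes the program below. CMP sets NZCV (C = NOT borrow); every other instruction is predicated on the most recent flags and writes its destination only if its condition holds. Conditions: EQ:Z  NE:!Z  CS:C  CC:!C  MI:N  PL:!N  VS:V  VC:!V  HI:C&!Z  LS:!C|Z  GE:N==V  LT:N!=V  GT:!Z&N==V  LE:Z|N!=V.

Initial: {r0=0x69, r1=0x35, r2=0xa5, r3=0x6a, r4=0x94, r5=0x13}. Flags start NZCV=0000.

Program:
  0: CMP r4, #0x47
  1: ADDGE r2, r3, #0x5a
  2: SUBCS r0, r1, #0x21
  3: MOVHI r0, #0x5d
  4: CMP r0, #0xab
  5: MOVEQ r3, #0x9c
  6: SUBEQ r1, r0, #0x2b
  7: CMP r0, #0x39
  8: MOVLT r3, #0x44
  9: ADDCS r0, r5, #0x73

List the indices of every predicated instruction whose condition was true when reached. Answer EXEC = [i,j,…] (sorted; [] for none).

[0] flags=0011 → (cmp)
[1] flags=0011 GE?F → skip
[2] flags=0011 CS?T → r0=0x14
[3] flags=0011 HI?T → r0=0x5d
[4] flags=1001 → (cmp)
[5] flags=1001 EQ?F → skip
[6] flags=1001 EQ?F → skip
[7] flags=0010 → (cmp)
[8] flags=0010 LT?F → skip
[9] flags=0010 CS?T → r0=0x86

EXEC = [2,3,9]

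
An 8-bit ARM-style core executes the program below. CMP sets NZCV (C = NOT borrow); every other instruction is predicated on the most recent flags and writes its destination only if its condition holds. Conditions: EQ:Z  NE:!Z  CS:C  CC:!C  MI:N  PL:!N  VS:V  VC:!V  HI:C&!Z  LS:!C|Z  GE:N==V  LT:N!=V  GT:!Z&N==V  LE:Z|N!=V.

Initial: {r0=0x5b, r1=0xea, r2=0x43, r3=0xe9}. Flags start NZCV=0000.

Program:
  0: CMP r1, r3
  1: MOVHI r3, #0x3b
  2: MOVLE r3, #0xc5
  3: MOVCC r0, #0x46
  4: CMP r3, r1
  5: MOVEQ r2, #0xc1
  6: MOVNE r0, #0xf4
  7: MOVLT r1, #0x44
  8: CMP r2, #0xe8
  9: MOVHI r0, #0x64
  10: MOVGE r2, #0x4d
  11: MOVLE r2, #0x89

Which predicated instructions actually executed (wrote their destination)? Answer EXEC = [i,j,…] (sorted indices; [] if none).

0: ✓ CMP  NZCV=0010
1: ✓ MOVHI  r3←0x3b
2: · MOVLE
3: · MOVCC
4: ✓ CMP  NZCV=0000
5: · MOVEQ
6: ✓ MOVNE  r0←0xf4
7: · MOVLT
8: ✓ CMP  NZCV=0000
9: · MOVHI
10: ✓ MOVGE  r2←0x4d
11: · MOVLE

EXEC = [1,6,10]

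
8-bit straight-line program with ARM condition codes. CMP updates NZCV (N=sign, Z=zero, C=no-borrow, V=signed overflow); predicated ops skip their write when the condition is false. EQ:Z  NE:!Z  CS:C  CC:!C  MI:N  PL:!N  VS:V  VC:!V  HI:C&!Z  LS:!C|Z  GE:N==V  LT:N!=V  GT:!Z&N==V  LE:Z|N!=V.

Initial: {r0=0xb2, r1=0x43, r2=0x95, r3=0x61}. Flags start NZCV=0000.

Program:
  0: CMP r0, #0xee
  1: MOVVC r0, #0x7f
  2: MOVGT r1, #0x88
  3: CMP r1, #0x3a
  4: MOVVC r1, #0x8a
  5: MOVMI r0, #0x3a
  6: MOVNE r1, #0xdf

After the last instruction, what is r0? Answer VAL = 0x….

[0] flags=1000 → (cmp)
[1] flags=1000 VC?T → r0=0x7f
[2] flags=1000 GT?F → skip
[3] flags=0010 → (cmp)
[4] flags=0010 VC?T → r1=0x8a
[5] flags=0010 MI?F → skip
[6] flags=0010 NE?T → r1=0xdf

VAL = 0x7f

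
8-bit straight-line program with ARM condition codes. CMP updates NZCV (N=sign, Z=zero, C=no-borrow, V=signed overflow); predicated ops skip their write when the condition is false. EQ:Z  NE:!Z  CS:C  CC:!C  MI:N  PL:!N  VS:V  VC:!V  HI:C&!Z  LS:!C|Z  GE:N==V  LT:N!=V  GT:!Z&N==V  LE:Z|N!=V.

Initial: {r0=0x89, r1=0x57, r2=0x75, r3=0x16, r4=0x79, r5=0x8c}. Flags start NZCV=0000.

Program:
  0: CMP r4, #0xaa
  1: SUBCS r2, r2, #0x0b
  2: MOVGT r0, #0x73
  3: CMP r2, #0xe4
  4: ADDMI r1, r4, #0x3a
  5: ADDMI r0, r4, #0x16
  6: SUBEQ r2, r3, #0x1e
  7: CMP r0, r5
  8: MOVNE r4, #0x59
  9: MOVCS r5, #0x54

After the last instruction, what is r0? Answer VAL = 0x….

0: ✓ CMP  NZCV=1001
1: · SUBCS
2: ✓ MOVGT  r0←0x73
3: ✓ CMP  NZCV=1001
4: ✓ ADDMI  r1←0xb3
5: ✓ ADDMI  r0←0x8f
6: · SUBEQ
7: ✓ CMP  NZCV=0010
8: ✓ MOVNE  r4←0x59
9: ✓ MOVCS  r5←0x54

VAL = 0x8f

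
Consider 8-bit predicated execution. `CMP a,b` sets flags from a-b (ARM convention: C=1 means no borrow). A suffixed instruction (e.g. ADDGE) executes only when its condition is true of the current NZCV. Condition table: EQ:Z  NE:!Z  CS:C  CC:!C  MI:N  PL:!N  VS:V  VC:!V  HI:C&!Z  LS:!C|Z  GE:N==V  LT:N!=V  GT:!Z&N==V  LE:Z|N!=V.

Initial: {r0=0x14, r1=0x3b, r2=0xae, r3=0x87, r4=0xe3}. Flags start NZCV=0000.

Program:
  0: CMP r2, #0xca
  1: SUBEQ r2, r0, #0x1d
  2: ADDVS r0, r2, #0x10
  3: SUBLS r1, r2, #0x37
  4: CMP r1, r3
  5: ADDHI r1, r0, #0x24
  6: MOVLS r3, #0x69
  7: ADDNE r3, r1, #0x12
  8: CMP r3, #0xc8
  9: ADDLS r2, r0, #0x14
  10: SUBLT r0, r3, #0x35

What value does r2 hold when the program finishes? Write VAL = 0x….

VAL = 0x28

[0] flags=1000 → (cmp)
[1] flags=1000 EQ?F → skip
[2] flags=1000 VS?F → skip
[3] flags=1000 LS?T → r1=0x77
[4] flags=1001 → (cmp)
[5] flags=1001 HI?F → skip
[6] flags=1001 LS?T → r3=0x69
[7] flags=1001 NE?T → r3=0x89
[8] flags=1000 → (cmp)
[9] flags=1000 LS?T → r2=0x28
[10] flags=1000 LT?T → r0=0x54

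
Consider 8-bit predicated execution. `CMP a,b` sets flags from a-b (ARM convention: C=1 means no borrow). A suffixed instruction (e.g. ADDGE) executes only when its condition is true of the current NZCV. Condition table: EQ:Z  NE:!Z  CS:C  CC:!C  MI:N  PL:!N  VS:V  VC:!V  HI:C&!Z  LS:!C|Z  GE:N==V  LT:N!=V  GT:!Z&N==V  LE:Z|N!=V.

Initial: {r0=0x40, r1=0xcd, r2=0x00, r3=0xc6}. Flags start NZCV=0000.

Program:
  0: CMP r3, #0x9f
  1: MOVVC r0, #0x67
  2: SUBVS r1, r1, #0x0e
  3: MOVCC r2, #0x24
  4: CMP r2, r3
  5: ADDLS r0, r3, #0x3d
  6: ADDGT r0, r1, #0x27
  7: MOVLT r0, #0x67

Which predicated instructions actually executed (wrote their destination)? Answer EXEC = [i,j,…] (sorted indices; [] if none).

EXEC = [1,5,6]

[0] flags=0010 → (cmp)
[1] flags=0010 VC?T → r0=0x67
[2] flags=0010 VS?F → skip
[3] flags=0010 CC?F → skip
[4] flags=0000 → (cmp)
[5] flags=0000 LS?T → r0=0x03
[6] flags=0000 GT?T → r0=0xf4
[7] flags=0000 LT?F → skip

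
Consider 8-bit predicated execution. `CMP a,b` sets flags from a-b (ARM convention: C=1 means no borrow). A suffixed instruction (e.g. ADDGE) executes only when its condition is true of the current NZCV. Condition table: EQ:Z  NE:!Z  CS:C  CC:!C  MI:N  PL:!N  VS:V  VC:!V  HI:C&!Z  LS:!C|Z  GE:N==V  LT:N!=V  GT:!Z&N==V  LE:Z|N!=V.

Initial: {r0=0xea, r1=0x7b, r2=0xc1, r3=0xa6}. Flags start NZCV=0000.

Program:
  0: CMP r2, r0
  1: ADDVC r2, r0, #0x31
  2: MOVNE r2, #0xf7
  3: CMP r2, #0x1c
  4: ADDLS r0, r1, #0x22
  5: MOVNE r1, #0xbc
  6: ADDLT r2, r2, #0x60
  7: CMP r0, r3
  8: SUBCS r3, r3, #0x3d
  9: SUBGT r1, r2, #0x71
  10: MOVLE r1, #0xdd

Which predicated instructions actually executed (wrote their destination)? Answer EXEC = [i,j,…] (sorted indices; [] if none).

EXEC = [1,2,5,6,8,9]

0: ✓ CMP  NZCV=1000
1: ✓ ADDVC  r2←0x1b
2: ✓ MOVNE  r2←0xf7
3: ✓ CMP  NZCV=1010
4: · ADDLS
5: ✓ MOVNE  r1←0xbc
6: ✓ ADDLT  r2←0x57
7: ✓ CMP  NZCV=0010
8: ✓ SUBCS  r3←0x69
9: ✓ SUBGT  r1←0xe6
10: · MOVLE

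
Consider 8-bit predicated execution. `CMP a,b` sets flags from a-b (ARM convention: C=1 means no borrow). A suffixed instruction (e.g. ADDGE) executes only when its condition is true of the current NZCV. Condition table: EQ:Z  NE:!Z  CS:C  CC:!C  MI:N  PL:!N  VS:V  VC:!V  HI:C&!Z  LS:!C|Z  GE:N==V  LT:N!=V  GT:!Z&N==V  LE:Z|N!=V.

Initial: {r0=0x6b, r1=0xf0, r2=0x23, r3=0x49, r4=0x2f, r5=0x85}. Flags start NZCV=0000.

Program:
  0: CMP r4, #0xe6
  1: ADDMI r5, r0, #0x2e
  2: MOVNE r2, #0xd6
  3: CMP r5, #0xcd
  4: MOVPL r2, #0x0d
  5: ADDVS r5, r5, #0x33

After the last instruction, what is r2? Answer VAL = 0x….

0: ✓ CMP  NZCV=0000
1: · ADDMI
2: ✓ MOVNE  r2←0xd6
3: ✓ CMP  NZCV=1000
4: · MOVPL
5: · ADDVS

VAL = 0xd6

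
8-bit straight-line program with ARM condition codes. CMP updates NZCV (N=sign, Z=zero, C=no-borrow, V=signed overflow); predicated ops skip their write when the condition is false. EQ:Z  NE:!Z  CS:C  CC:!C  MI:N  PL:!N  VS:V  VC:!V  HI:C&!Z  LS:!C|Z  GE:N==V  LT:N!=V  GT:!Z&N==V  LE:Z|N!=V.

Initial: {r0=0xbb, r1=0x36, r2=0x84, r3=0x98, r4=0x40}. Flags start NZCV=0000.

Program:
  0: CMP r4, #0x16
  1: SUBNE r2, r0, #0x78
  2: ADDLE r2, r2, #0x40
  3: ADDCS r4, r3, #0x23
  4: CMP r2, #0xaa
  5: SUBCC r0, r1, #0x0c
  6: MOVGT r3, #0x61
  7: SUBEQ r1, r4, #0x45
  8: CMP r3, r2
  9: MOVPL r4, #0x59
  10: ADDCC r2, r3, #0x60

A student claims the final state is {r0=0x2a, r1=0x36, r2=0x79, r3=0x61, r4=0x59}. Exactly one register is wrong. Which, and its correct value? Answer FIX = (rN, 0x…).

FIX = (r2, 0x43)

0: ✓ CMP  NZCV=0010
1: ✓ SUBNE  r2←0x43
2: · ADDLE
3: ✓ ADDCS  r4←0xbb
4: ✓ CMP  NZCV=1001
5: ✓ SUBCC  r0←0x2a
6: ✓ MOVGT  r3←0x61
7: · SUBEQ
8: ✓ CMP  NZCV=0010
9: ✓ MOVPL  r4←0x59
10: · ADDCC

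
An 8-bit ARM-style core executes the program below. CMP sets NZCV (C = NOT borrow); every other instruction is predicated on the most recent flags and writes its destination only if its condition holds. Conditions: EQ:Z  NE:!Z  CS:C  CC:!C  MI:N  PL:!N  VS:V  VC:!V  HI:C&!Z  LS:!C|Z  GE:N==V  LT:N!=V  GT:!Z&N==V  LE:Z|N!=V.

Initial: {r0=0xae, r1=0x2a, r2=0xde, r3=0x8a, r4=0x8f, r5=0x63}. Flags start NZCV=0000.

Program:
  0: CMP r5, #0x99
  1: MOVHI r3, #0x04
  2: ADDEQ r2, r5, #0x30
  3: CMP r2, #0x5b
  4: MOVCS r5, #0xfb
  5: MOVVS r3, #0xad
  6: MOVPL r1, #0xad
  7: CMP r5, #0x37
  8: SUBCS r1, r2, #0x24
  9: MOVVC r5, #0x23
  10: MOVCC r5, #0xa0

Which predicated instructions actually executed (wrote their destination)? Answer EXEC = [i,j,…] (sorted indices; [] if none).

EXEC = [4,8,9]

0: ✓ CMP  NZCV=1001
1: · MOVHI
2: · ADDEQ
3: ✓ CMP  NZCV=1010
4: ✓ MOVCS  r5←0xfb
5: · MOVVS
6: · MOVPL
7: ✓ CMP  NZCV=1010
8: ✓ SUBCS  r1←0xba
9: ✓ MOVVC  r5←0x23
10: · MOVCC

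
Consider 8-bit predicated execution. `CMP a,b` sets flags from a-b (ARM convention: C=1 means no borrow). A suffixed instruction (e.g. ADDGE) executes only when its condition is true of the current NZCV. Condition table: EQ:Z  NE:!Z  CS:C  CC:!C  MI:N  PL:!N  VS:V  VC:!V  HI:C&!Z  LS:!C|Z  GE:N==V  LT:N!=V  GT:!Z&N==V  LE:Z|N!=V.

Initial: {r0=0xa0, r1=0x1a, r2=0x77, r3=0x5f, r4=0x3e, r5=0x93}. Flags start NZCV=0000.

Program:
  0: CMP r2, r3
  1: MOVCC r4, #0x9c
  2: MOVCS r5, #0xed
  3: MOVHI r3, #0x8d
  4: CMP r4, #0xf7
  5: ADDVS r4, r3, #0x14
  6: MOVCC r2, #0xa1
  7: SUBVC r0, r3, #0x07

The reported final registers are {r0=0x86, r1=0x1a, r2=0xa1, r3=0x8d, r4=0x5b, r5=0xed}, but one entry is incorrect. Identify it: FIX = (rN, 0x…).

[0] flags=0010 → (cmp)
[1] flags=0010 CC?F → skip
[2] flags=0010 CS?T → r5=0xed
[3] flags=0010 HI?T → r3=0x8d
[4] flags=0000 → (cmp)
[5] flags=0000 VS?F → skip
[6] flags=0000 CC?T → r2=0xa1
[7] flags=0000 VC?T → r0=0x86

FIX = (r4, 0x3e)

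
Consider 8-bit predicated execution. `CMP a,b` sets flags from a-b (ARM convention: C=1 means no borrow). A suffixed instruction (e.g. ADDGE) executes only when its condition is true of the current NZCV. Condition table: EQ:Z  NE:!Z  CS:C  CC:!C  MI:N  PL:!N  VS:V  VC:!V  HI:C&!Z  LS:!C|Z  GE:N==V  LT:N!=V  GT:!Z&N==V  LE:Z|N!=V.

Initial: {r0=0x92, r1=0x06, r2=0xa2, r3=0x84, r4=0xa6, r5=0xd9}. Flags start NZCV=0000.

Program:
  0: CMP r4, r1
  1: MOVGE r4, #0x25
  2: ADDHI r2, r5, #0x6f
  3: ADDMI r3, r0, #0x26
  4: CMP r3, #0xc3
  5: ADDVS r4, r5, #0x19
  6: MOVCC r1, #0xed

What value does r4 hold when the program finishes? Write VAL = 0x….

[0] flags=1010 → (cmp)
[1] flags=1010 GE?F → skip
[2] flags=1010 HI?T → r2=0x48
[3] flags=1010 MI?T → r3=0xb8
[4] flags=1000 → (cmp)
[5] flags=1000 VS?F → skip
[6] flags=1000 CC?T → r1=0xed

VAL = 0xa6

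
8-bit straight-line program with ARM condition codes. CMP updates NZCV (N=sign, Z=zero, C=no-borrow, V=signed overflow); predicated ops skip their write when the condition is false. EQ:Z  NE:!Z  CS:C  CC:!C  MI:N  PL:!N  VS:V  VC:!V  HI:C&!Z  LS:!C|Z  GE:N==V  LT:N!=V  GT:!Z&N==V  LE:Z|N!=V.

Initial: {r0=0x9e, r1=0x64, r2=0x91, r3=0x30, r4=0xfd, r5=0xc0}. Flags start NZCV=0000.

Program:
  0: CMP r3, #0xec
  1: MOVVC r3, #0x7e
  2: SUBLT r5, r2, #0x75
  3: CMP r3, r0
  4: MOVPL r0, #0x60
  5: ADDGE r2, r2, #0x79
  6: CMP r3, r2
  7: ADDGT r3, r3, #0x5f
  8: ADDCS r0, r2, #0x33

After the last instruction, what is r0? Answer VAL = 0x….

[0] flags=0000 → (cmp)
[1] flags=0000 VC?T → r3=0x7e
[2] flags=0000 LT?F → skip
[3] flags=1001 → (cmp)
[4] flags=1001 PL?F → skip
[5] flags=1001 GE?T → r2=0x0a
[6] flags=0010 → (cmp)
[7] flags=0010 GT?T → r3=0xdd
[8] flags=0010 CS?T → r0=0x3d

VAL = 0x3d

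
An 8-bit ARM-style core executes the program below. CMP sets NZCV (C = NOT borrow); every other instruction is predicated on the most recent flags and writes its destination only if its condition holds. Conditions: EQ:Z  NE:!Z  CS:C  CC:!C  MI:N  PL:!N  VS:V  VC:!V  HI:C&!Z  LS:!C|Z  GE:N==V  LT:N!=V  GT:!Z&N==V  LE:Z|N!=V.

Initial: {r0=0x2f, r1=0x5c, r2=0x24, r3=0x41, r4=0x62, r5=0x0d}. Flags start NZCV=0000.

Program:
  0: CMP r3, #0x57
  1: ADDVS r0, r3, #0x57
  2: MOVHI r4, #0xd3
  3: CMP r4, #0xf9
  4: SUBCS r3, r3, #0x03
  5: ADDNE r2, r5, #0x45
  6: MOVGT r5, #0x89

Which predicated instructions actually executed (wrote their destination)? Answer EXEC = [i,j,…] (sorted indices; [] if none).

[0] flags=1000 → (cmp)
[1] flags=1000 VS?F → skip
[2] flags=1000 HI?F → skip
[3] flags=0000 → (cmp)
[4] flags=0000 CS?F → skip
[5] flags=0000 NE?T → r2=0x52
[6] flags=0000 GT?T → r5=0x89

EXEC = [5,6]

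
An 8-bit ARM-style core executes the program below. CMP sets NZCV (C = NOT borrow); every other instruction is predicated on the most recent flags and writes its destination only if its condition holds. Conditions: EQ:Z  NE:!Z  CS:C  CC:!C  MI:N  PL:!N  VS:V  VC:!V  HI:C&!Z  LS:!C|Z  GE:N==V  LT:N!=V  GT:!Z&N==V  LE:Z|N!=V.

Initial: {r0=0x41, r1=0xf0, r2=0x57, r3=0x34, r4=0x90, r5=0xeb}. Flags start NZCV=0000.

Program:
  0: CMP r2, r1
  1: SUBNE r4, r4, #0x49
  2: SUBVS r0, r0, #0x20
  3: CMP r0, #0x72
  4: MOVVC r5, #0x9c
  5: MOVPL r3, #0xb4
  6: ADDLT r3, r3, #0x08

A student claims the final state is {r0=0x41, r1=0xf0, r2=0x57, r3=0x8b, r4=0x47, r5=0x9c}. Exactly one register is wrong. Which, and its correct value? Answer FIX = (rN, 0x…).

FIX = (r3, 0x3c)

[0] flags=0000 → (cmp)
[1] flags=0000 NE?T → r4=0x47
[2] flags=0000 VS?F → skip
[3] flags=1000 → (cmp)
[4] flags=1000 VC?T → r5=0x9c
[5] flags=1000 PL?F → skip
[6] flags=1000 LT?T → r3=0x3c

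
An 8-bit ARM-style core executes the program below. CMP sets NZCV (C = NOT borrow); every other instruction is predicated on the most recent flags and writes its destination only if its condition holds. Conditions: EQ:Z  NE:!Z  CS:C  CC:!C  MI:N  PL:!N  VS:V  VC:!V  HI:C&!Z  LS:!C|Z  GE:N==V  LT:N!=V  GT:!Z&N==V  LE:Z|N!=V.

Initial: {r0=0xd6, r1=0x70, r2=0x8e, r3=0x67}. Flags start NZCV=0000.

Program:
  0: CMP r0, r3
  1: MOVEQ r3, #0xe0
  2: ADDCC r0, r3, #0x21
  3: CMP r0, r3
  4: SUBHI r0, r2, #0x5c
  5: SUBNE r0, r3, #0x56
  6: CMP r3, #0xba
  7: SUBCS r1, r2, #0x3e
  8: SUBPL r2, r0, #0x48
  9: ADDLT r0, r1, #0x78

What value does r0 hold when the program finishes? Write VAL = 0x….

[0] flags=0011 → (cmp)
[1] flags=0011 EQ?F → skip
[2] flags=0011 CC?F → skip
[3] flags=0011 → (cmp)
[4] flags=0011 HI?T → r0=0x32
[5] flags=0011 NE?T → r0=0x11
[6] flags=1001 → (cmp)
[7] flags=1001 CS?F → skip
[8] flags=1001 PL?F → skip
[9] flags=1001 LT?F → skip

VAL = 0x11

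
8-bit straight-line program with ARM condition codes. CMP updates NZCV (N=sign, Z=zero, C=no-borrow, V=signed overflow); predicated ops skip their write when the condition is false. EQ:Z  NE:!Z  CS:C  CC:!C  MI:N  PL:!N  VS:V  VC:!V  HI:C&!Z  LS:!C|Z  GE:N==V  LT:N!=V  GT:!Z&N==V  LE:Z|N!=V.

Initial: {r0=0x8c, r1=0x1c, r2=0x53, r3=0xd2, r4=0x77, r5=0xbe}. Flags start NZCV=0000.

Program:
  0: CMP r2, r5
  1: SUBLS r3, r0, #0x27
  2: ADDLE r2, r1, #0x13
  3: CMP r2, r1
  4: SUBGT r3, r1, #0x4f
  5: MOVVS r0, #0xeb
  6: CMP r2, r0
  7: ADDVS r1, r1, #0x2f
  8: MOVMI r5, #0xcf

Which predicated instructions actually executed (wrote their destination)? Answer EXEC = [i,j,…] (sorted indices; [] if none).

[0] flags=1001 → (cmp)
[1] flags=1001 LS?T → r3=0x65
[2] flags=1001 LE?F → skip
[3] flags=0010 → (cmp)
[4] flags=0010 GT?T → r3=0xcd
[5] flags=0010 VS?F → skip
[6] flags=1001 → (cmp)
[7] flags=1001 VS?T → r1=0x4b
[8] flags=1001 MI?T → r5=0xcf

EXEC = [1,4,7,8]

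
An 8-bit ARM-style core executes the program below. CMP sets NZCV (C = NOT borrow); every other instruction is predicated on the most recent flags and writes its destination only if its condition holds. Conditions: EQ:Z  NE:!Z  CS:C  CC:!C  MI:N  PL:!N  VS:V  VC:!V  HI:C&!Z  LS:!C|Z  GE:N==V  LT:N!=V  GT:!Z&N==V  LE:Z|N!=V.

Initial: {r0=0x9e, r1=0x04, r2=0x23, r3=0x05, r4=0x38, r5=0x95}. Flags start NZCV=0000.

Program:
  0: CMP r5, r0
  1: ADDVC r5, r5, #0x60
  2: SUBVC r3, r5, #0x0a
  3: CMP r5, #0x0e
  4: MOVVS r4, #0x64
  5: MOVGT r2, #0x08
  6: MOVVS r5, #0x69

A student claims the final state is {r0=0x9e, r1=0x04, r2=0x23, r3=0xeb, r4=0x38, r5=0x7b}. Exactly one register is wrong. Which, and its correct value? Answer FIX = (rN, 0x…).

0: ✓ CMP  NZCV=1000
1: ✓ ADDVC  r5←0xf5
2: ✓ SUBVC  r3←0xeb
3: ✓ CMP  NZCV=1010
4: · MOVVS
5: · MOVGT
6: · MOVVS

FIX = (r5, 0xf5)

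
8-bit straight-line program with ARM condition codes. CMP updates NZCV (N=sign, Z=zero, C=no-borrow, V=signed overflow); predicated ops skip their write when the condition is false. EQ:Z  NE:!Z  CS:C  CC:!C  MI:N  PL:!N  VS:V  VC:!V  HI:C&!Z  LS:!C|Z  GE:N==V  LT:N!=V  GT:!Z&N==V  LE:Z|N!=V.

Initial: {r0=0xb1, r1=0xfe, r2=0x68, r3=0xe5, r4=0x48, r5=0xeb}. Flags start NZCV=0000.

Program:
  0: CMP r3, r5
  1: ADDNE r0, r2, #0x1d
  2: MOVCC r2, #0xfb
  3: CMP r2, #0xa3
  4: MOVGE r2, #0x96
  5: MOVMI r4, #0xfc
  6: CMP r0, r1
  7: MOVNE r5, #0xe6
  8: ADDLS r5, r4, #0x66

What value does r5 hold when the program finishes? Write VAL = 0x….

VAL = 0xae

[0] flags=1000 → (cmp)
[1] flags=1000 NE?T → r0=0x85
[2] flags=1000 CC?T → r2=0xfb
[3] flags=0010 → (cmp)
[4] flags=0010 GE?T → r2=0x96
[5] flags=0010 MI?F → skip
[6] flags=1000 → (cmp)
[7] flags=1000 NE?T → r5=0xe6
[8] flags=1000 LS?T → r5=0xae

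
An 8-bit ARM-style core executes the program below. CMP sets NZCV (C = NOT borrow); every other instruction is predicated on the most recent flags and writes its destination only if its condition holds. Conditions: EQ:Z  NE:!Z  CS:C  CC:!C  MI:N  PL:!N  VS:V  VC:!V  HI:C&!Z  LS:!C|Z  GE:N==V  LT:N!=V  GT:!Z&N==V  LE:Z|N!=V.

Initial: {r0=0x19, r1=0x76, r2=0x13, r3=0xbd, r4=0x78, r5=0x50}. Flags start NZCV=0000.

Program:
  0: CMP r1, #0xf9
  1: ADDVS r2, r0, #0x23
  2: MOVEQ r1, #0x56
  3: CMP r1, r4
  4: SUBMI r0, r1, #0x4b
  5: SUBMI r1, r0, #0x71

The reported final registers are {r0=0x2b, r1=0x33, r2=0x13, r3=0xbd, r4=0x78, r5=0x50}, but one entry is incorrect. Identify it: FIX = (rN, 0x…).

FIX = (r1, 0xba)

[0] flags=0000 → (cmp)
[1] flags=0000 VS?F → skip
[2] flags=0000 EQ?F → skip
[3] flags=1000 → (cmp)
[4] flags=1000 MI?T → r0=0x2b
[5] flags=1000 MI?T → r1=0xba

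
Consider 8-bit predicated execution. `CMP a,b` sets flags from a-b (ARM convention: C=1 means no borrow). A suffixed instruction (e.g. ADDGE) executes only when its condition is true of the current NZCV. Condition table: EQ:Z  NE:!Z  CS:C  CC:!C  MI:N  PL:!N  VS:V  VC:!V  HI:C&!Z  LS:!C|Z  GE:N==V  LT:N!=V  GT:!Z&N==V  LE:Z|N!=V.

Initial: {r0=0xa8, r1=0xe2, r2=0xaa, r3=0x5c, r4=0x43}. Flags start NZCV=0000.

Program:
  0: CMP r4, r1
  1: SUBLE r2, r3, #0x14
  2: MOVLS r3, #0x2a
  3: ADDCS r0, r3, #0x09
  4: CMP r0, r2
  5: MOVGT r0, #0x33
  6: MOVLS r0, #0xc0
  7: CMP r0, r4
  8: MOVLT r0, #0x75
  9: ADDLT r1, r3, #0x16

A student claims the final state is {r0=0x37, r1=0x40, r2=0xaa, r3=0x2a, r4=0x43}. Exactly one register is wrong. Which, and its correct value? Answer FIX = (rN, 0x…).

[0] flags=0000 → (cmp)
[1] flags=0000 LE?F → skip
[2] flags=0000 LS?T → r3=0x2a
[3] flags=0000 CS?F → skip
[4] flags=1000 → (cmp)
[5] flags=1000 GT?F → skip
[6] flags=1000 LS?T → r0=0xc0
[7] flags=0011 → (cmp)
[8] flags=0011 LT?T → r0=0x75
[9] flags=0011 LT?T → r1=0x40

FIX = (r0, 0x75)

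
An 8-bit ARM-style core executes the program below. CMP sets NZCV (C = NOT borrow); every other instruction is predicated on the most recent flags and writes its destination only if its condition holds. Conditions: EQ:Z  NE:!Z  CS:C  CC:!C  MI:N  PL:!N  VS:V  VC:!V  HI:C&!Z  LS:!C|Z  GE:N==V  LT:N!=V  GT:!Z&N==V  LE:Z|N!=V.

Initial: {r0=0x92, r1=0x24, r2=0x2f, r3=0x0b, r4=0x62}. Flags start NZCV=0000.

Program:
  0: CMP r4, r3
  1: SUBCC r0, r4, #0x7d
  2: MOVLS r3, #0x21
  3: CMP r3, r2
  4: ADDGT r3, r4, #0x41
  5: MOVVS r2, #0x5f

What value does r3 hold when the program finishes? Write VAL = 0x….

[0] flags=0010 → (cmp)
[1] flags=0010 CC?F → skip
[2] flags=0010 LS?F → skip
[3] flags=1000 → (cmp)
[4] flags=1000 GT?F → skip
[5] flags=1000 VS?F → skip

VAL = 0x0b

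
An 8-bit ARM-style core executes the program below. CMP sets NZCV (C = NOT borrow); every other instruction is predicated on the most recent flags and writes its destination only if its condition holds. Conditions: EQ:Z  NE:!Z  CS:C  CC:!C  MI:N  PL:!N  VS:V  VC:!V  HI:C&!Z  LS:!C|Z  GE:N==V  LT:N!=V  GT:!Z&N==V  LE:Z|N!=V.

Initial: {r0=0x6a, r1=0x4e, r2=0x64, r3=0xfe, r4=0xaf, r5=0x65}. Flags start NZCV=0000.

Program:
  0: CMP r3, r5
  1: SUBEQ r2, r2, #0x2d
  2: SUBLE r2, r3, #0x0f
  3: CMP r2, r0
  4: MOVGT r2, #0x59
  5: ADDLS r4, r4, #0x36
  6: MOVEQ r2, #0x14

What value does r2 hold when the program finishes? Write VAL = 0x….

0: ✓ CMP  NZCV=1010
1: · SUBEQ
2: ✓ SUBLE  r2←0xef
3: ✓ CMP  NZCV=1010
4: · MOVGT
5: · ADDLS
6: · MOVEQ

VAL = 0xef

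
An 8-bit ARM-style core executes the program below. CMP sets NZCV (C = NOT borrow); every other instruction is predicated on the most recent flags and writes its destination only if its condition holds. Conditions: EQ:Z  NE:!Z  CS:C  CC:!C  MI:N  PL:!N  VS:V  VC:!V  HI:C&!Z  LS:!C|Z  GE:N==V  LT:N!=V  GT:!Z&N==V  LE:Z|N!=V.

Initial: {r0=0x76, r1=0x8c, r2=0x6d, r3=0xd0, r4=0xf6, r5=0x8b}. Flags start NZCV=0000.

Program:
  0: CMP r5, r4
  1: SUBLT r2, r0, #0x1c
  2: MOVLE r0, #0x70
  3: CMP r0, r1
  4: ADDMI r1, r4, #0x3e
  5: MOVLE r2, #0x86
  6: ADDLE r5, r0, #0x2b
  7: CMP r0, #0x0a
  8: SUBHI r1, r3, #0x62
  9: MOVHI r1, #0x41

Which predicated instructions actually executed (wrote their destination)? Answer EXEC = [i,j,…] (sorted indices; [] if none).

EXEC = [1,2,4,8,9]

0: ✓ CMP  NZCV=1000
1: ✓ SUBLT  r2←0x5a
2: ✓ MOVLE  r0←0x70
3: ✓ CMP  NZCV=1001
4: ✓ ADDMI  r1←0x34
5: · MOVLE
6: · ADDLE
7: ✓ CMP  NZCV=0010
8: ✓ SUBHI  r1←0x6e
9: ✓ MOVHI  r1←0x41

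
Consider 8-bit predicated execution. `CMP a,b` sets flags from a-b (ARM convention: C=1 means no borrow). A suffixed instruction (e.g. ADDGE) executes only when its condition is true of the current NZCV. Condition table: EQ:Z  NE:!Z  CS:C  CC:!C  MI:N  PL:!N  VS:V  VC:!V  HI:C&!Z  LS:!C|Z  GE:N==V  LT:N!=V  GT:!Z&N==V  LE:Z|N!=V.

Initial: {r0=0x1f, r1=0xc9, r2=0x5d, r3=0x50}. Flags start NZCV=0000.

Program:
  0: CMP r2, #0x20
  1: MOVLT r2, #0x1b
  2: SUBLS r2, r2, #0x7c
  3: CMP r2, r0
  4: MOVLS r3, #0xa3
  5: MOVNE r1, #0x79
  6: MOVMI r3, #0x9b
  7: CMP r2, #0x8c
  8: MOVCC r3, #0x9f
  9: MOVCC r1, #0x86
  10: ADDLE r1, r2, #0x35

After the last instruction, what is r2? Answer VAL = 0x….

VAL = 0x5d

0: ✓ CMP  NZCV=0010
1: · MOVLT
2: · SUBLS
3: ✓ CMP  NZCV=0010
4: · MOVLS
5: ✓ MOVNE  r1←0x79
6: · MOVMI
7: ✓ CMP  NZCV=1001
8: ✓ MOVCC  r3←0x9f
9: ✓ MOVCC  r1←0x86
10: · ADDLE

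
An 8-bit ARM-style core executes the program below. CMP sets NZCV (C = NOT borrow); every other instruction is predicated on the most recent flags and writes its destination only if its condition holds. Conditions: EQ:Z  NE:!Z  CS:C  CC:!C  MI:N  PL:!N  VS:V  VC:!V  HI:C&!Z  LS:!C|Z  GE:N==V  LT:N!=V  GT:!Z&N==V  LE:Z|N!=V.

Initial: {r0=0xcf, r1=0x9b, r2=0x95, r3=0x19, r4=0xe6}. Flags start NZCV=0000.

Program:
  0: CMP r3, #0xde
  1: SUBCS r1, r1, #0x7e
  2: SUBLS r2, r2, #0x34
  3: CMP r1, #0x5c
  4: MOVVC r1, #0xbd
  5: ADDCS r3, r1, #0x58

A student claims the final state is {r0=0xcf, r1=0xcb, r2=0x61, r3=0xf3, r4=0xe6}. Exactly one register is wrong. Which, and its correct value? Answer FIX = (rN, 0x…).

FIX = (r1, 0x9b)

0: ✓ CMP  NZCV=0000
1: · SUBCS
2: ✓ SUBLS  r2←0x61
3: ✓ CMP  NZCV=0011
4: · MOVVC
5: ✓ ADDCS  r3←0xf3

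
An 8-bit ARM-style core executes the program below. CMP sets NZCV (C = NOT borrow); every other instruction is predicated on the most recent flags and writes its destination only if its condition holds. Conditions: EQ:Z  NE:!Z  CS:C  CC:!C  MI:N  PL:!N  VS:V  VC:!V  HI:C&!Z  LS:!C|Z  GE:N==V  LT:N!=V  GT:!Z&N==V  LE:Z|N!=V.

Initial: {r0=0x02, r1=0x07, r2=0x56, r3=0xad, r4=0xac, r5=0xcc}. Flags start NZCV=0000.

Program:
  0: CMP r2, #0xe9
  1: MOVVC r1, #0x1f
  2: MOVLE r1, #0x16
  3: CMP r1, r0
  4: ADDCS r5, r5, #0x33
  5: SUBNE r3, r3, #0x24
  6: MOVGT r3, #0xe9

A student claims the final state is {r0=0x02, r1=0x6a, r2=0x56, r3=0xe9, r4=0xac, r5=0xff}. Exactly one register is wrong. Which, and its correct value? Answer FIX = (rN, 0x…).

FIX = (r1, 0x1f)

0: ✓ CMP  NZCV=0000
1: ✓ MOVVC  r1←0x1f
2: · MOVLE
3: ✓ CMP  NZCV=0010
4: ✓ ADDCS  r5←0xff
5: ✓ SUBNE  r3←0x89
6: ✓ MOVGT  r3←0xe9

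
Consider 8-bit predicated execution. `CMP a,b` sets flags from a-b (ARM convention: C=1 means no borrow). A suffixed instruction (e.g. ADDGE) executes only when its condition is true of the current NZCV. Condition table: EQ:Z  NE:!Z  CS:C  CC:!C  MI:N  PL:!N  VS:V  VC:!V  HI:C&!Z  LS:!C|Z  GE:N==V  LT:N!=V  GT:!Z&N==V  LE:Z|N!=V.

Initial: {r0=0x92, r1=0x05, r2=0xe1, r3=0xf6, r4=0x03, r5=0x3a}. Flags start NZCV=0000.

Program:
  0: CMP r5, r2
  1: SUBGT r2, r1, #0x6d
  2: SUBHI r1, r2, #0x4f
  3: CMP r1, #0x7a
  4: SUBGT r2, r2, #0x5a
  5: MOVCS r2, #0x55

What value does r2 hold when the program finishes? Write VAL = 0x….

0: ✓ CMP  NZCV=0000
1: ✓ SUBGT  r2←0x98
2: · SUBHI
3: ✓ CMP  NZCV=1000
4: · SUBGT
5: · MOVCS

VAL = 0x98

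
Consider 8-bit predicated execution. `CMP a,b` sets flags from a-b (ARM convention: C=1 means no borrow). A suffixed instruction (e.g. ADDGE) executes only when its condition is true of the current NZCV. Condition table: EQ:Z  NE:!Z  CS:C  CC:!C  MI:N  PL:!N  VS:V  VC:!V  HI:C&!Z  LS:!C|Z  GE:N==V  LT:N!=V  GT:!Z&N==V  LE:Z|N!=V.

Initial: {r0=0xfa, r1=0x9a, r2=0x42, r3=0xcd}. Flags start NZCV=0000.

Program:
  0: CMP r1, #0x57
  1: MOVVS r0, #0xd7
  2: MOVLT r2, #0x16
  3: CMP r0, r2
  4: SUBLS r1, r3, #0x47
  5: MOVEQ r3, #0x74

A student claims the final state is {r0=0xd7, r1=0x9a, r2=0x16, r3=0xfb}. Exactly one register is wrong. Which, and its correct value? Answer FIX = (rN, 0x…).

0: ✓ CMP  NZCV=0011
1: ✓ MOVVS  r0←0xd7
2: ✓ MOVLT  r2←0x16
3: ✓ CMP  NZCV=1010
4: · SUBLS
5: · MOVEQ

FIX = (r3, 0xcd)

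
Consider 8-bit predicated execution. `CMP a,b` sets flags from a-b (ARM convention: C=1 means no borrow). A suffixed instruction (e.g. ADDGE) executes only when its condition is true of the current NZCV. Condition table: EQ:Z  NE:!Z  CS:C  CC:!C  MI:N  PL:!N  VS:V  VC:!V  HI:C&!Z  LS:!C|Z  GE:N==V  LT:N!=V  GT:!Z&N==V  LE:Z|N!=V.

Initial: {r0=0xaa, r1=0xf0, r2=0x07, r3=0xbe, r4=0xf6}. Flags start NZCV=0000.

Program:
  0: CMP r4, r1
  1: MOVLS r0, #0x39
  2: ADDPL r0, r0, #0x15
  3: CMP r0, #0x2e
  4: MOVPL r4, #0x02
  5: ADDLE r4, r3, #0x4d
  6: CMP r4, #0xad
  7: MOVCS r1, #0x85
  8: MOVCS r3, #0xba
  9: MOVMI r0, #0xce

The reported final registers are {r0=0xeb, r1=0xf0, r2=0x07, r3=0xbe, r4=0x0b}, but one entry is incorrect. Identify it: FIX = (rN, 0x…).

FIX = (r0, 0xbf)

[0] flags=0010 → (cmp)
[1] flags=0010 LS?F → skip
[2] flags=0010 PL?T → r0=0xbf
[3] flags=1010 → (cmp)
[4] flags=1010 PL?F → skip
[5] flags=1010 LE?T → r4=0x0b
[6] flags=0000 → (cmp)
[7] flags=0000 CS?F → skip
[8] flags=0000 CS?F → skip
[9] flags=0000 MI?F → skip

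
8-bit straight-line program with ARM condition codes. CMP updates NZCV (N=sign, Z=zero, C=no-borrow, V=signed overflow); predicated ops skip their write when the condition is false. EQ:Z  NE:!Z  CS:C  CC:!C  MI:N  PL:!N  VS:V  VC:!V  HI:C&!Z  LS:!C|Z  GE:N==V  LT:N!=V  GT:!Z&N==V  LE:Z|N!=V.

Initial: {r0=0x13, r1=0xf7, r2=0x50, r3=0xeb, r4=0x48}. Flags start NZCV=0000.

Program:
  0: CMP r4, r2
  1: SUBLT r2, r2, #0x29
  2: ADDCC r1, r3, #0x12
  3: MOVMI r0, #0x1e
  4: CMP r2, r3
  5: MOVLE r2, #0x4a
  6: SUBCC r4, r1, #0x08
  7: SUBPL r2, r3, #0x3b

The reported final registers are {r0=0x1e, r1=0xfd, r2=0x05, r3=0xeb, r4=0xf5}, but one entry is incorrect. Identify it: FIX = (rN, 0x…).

0: ✓ CMP  NZCV=1000
1: ✓ SUBLT  r2←0x27
2: ✓ ADDCC  r1←0xfd
3: ✓ MOVMI  r0←0x1e
4: ✓ CMP  NZCV=0000
5: · MOVLE
6: ✓ SUBCC  r4←0xf5
7: ✓ SUBPL  r2←0xb0

FIX = (r2, 0xb0)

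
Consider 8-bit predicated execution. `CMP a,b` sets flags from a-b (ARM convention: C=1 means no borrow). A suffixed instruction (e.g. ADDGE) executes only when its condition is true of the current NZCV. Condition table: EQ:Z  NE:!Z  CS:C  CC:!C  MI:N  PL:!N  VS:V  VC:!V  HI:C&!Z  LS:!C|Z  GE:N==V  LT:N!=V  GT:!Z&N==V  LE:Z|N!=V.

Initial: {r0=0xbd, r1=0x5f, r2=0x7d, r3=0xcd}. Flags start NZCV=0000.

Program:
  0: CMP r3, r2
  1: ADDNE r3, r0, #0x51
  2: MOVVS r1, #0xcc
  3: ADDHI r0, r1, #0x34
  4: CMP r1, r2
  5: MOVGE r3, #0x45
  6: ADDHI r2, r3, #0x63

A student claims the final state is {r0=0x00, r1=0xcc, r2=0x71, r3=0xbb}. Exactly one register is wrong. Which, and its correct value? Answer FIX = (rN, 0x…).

0: ✓ CMP  NZCV=0011
1: ✓ ADDNE  r3←0x0e
2: ✓ MOVVS  r1←0xcc
3: ✓ ADDHI  r0←0x00
4: ✓ CMP  NZCV=0011
5: · MOVGE
6: ✓ ADDHI  r2←0x71

FIX = (r3, 0x0e)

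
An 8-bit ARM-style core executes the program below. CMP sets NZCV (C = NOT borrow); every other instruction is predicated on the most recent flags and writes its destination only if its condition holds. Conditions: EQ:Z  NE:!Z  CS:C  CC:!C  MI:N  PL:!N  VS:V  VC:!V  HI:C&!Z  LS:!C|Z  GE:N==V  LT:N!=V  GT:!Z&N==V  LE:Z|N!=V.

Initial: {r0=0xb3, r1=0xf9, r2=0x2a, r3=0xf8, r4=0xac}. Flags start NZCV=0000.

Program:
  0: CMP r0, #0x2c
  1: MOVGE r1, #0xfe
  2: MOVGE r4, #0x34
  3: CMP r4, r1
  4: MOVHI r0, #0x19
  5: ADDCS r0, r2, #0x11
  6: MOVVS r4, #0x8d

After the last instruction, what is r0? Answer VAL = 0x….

[0] flags=1010 → (cmp)
[1] flags=1010 GE?F → skip
[2] flags=1010 GE?F → skip
[3] flags=1000 → (cmp)
[4] flags=1000 HI?F → skip
[5] flags=1000 CS?F → skip
[6] flags=1000 VS?F → skip

VAL = 0xb3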